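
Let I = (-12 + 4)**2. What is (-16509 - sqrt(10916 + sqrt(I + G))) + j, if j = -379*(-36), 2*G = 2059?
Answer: -2865 - sqrt(43664 + 54*sqrt(6))/2 ≈ -2969.6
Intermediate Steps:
I = 64 (I = (-8)**2 = 64)
G = 2059/2 (G = (1/2)*2059 = 2059/2 ≈ 1029.5)
j = 13644
(-16509 - sqrt(10916 + sqrt(I + G))) + j = (-16509 - sqrt(10916 + sqrt(64 + 2059/2))) + 13644 = (-16509 - sqrt(10916 + sqrt(2187/2))) + 13644 = (-16509 - sqrt(10916 + 27*sqrt(6)/2)) + 13644 = -2865 - sqrt(10916 + 27*sqrt(6)/2)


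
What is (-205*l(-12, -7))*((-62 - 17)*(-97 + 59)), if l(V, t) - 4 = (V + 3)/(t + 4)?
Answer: -4307870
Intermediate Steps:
l(V, t) = 4 + (3 + V)/(4 + t) (l(V, t) = 4 + (V + 3)/(t + 4) = 4 + (3 + V)/(4 + t))
(-205*l(-12, -7))*((-62 - 17)*(-97 + 59)) = (-205*(19 - 12 + 4*(-7))/(4 - 7))*((-62 - 17)*(-97 + 59)) = (-205*(19 - 12 - 28)/(-3))*(-79*(-38)) = -(-205)*(-21)/3*3002 = -205*7*3002 = -1435*3002 = -4307870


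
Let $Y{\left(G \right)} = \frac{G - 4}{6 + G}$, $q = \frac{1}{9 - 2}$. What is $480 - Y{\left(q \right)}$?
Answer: $\frac{20667}{43} \approx 480.63$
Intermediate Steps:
$q = \frac{1}{7} \approx 0.14286$
$Y{\left(G \right)} = \frac{-4 + G}{6 + G}$
$480 - Y{\left(q \right)} = 480 - \frac{-4 + \frac{1}{7}}{6 + \frac{1}{7}} = 480 - \frac{1}{\frac{43}{7}} \left(- \frac{27}{7}\right) = 480 - \frac{7}{43} \left(- \frac{27}{7}\right) = 480 - - \frac{27}{43} = 480 + \frac{27}{43} = \frac{20667}{43}$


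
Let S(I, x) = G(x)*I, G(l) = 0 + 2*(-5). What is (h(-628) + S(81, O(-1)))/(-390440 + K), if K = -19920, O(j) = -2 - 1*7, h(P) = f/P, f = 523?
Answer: 509203/257706080 ≈ 0.0019759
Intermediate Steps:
h(P) = 523/P
O(j) = -9 (O(j) = -2 - 7 = -9)
G(l) = -10 (G(l) = 0 - 10 = -10)
S(I, x) = -10*I
(h(-628) + S(81, O(-1)))/(-390440 + K) = (523/(-628) - 10*81)/(-390440 - 19920) = (523*(-1/628) - 810)/(-410360) = (-523/628 - 810)*(-1/410360) = -509203/628*(-1/410360) = 509203/257706080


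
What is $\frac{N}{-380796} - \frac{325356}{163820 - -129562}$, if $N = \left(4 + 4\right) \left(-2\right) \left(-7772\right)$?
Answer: $- \frac{2227456970}{1551648501} \approx -1.4355$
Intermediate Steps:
$N = 124352$ ($N = 8 \left(-2\right) \left(-7772\right) = \left(-16\right) \left(-7772\right) = 124352$)
$\frac{N}{-380796} - \frac{325356}{163820 - -129562} = \frac{124352}{-380796} - \frac{325356}{163820 - -129562} = 124352 \left(- \frac{1}{380796}\right) - \frac{325356}{163820 + 129562} = - \frac{31088}{95199} - \frac{325356}{293382} = - \frac{31088}{95199} - \frac{54226}{48897} = - \frac{2227456970}{1551648501}$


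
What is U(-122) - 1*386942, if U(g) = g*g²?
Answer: -2202790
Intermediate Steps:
U(g) = g³
U(-122) - 1*386942 = (-122)³ - 1*386942 = -1815848 - 386942 = -2202790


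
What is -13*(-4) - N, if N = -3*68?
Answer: 256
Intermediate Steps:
N = -204
-13*(-4) - N = -13*(-4) - 1*(-204) = 52 + 204 = 256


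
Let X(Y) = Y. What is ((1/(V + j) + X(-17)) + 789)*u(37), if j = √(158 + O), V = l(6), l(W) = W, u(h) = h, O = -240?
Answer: 1685387/59 - 37*I*√82/118 ≈ 28566.0 - 2.8394*I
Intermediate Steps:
V = 6
j = I*√82 (j = √(158 - 240) = √(-82) = I*√82 ≈ 9.0554*I)
((1/(V + j) + X(-17)) + 789)*u(37) = ((1/(6 + I*√82) - 17) + 789)*37 = ((-17 + 1/(6 + I*√82)) + 789)*37 = (772 + 1/(6 + I*√82))*37 = 28564 + 37/(6 + I*√82)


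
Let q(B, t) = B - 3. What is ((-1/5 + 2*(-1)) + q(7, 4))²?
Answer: 81/25 ≈ 3.2400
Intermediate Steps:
q(B, t) = -3 + B
((-1/5 + 2*(-1)) + q(7, 4))² = ((-1/5 + 2*(-1)) + (-3 + 7))² = ((-1*⅕ - 2) + 4)² = ((-⅕ - 2) + 4)² = (-11/5 + 4)² = (9/5)² = 81/25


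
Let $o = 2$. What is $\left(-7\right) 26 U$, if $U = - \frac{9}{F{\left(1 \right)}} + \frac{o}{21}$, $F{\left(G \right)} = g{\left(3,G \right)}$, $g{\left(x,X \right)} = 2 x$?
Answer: $\frac{767}{3} \approx 255.67$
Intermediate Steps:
$F{\left(G \right)} = 6$ ($F{\left(G \right)} = 2 \cdot 3 = 6$)
$U = - \frac{59}{42}$ ($U = - \frac{9}{6} + \frac{2}{21} = \left(-9\right) \frac{1}{6} + 2 \cdot \frac{1}{21} = - \frac{3}{2} + \frac{2}{21} = - \frac{59}{42} \approx -1.4048$)
$\left(-7\right) 26 U = \left(-7\right) 26 \left(- \frac{59}{42}\right) = \left(-182\right) \left(- \frac{59}{42}\right) = \frac{767}{3}$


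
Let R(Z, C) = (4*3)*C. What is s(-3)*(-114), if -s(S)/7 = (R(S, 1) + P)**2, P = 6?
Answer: 258552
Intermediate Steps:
R(Z, C) = 12*C
s(S) = -2268 (s(S) = -7*(12*1 + 6)**2 = -7*(12 + 6)**2 = -7*18**2 = -7*324 = -2268)
s(-3)*(-114) = -2268*(-114) = 258552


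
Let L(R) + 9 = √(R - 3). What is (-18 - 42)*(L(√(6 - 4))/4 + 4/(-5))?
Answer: 183 - 15*√(-3 + √2) ≈ 183.0 - 18.889*I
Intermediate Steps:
L(R) = -9 + √(-3 + R) (L(R) = -9 + √(R - 3) = -9 + √(-3 + R))
(-18 - 42)*(L(√(6 - 4))/4 + 4/(-5)) = (-18 - 42)*((-9 + √(-3 + √(6 - 4)))/4 + 4/(-5)) = -60*((-9 + √(-3 + √2))*(¼) + 4*(-⅕)) = -60*((-9/4 + √(-3 + √2)/4) - ⅘) = -60*(-61/20 + √(-3 + √2)/4) = 183 - 15*√(-3 + √2)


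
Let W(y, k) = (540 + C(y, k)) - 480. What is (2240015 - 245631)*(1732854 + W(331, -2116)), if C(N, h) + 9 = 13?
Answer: 3456103932512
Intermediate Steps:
C(N, h) = 4 (C(N, h) = -9 + 13 = 4)
W(y, k) = 64 (W(y, k) = (540 + 4) - 480 = 544 - 480 = 64)
(2240015 - 245631)*(1732854 + W(331, -2116)) = (2240015 - 245631)*(1732854 + 64) = 1994384*1732918 = 3456103932512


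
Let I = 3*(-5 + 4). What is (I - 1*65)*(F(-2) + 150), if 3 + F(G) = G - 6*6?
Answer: -7412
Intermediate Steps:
F(G) = -39 + G (F(G) = -3 + (G - 6*6) = -3 + (G - 1*36) = -3 + (G - 36) = -3 + (-36 + G) = -39 + G)
I = -3 (I = 3*(-1) = -3)
(I - 1*65)*(F(-2) + 150) = (-3 - 1*65)*((-39 - 2) + 150) = (-3 - 65)*(-41 + 150) = -68*109 = -7412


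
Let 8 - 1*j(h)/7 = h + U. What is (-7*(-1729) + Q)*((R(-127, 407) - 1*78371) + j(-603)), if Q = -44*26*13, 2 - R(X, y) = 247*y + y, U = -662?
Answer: 471820986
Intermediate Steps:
R(X, y) = 2 - 248*y (R(X, y) = 2 - (247*y + y) = 2 - 248*y)
j(h) = 4690 - 7*h (j(h) = 56 - 7*(h - 662) = 56 - 7*(-662 + h) = 56 + (4634 - 7*h) = 4690 - 7*h)
Q = -14872 (Q = -1144*13 = -14872)
(-7*(-1729) + Q)*((R(-127, 407) - 1*78371) + j(-603)) = (-7*(-1729) - 14872)*(((2 - 248*407) - 1*78371) + (4690 - 7*(-603))) = (12103 - 14872)*(((2 - 100936) - 78371) + (4690 + 4221)) = -2769*((-100934 - 78371) + 8911) = -2769*(-179305 + 8911) = -2769*(-170394) = 471820986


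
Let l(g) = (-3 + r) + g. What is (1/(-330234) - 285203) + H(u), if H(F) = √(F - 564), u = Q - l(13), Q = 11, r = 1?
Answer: -94183727503/330234 + 2*I*√141 ≈ -2.852e+5 + 23.749*I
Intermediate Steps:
l(g) = -2 + g (l(g) = (-3 + 1) + g = -2 + g)
u = 0 (u = 11 - (-2 + 13) = 11 - 1*11 = 11 - 11 = 0)
H(F) = √(-564 + F)
(1/(-330234) - 285203) + H(u) = (1/(-330234) - 285203) + √(-564 + 0) = (-1/330234 - 285203) + √(-564) = -94183727503/330234 + 2*I*√141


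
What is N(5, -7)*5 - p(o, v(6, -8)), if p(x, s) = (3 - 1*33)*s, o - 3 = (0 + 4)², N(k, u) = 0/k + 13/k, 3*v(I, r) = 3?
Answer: 43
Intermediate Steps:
v(I, r) = 1 (v(I, r) = (⅓)*3 = 1)
N(k, u) = 13/k (N(k, u) = 0 + 13/k = 13/k)
o = 19 (o = 3 + (0 + 4)² = 3 + 4² = 3 + 16 = 19)
p(x, s) = -30*s (p(x, s) = (3 - 33)*s = -30*s)
N(5, -7)*5 - p(o, v(6, -8)) = (13/5)*5 - (-30) = (13*(⅕))*5 - 1*(-30) = (13/5)*5 + 30 = 13 + 30 = 43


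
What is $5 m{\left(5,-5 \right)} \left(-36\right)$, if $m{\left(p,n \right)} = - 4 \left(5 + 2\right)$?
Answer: $5040$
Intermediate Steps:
$m{\left(p,n \right)} = -28$ ($m{\left(p,n \right)} = \left(-4\right) 7 = -28$)
$5 m{\left(5,-5 \right)} \left(-36\right) = 5 \left(-28\right) \left(-36\right) = \left(-140\right) \left(-36\right) = 5040$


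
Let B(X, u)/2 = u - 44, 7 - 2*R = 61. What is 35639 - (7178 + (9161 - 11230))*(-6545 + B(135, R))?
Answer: 34199522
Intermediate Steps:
R = -27 (R = 7/2 - ½*61 = 7/2 - 61/2 = -27)
B(X, u) = -88 + 2*u (B(X, u) = 2*(u - 44) = 2*(-44 + u) = -88 + 2*u)
35639 - (7178 + (9161 - 11230))*(-6545 + B(135, R)) = 35639 - (7178 + (9161 - 11230))*(-6545 + (-88 + 2*(-27))) = 35639 - (7178 - 2069)*(-6545 + (-88 - 54)) = 35639 - 5109*(-6545 - 142) = 35639 - 5109*(-6687) = 35639 - 1*(-34163883) = 35639 + 34163883 = 34199522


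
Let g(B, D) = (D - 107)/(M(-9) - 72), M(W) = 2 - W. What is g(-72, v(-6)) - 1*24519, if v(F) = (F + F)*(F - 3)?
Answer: -1495660/61 ≈ -24519.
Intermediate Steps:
v(F) = 2*F*(-3 + F) (v(F) = (2*F)*(-3 + F) = 2*F*(-3 + F))
g(B, D) = 107/61 - D/61 (g(B, D) = (D - 107)/((2 - 1*(-9)) - 72) = (-107 + D)/((2 + 9) - 72) = (-107 + D)/(11 - 72) = (-107 + D)/(-61) = (-107 + D)*(-1/61) = 107/61 - D/61)
g(-72, v(-6)) - 1*24519 = (107/61 - 2*(-6)*(-3 - 6)/61) - 1*24519 = (107/61 - 2*(-6)*(-9)/61) - 24519 = (107/61 - 1/61*108) - 24519 = (107/61 - 108/61) - 24519 = -1/61 - 24519 = -1495660/61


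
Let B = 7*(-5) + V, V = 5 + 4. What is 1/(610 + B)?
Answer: 1/584 ≈ 0.0017123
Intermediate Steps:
V = 9
B = -26 (B = 7*(-5) + 9 = -35 + 9 = -26)
1/(610 + B) = 1/(610 - 26) = 1/584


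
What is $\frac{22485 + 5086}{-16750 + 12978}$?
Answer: $- \frac{27571}{3772} \approx -7.3094$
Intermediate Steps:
$\frac{22485 + 5086}{-16750 + 12978} = \frac{27571}{-3772} = 27571 \left(- \frac{1}{3772}\right) = - \frac{27571}{3772}$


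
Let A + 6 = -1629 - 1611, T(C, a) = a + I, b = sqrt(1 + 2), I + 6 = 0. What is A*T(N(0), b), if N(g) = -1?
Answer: 19476 - 3246*sqrt(3) ≈ 13854.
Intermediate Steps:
I = -6 (I = -6 + 0 = -6)
b = sqrt(3) ≈ 1.7320
T(C, a) = -6 + a (T(C, a) = a - 6 = -6 + a)
A = -3246 (A = -6 + (-1629 - 1611) = -6 - 3240 = -3246)
A*T(N(0), b) = -3246*(-6 + sqrt(3)) = 19476 - 3246*sqrt(3)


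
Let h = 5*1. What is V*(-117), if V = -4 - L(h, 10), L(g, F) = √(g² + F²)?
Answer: 468 + 585*√5 ≈ 1776.1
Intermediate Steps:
h = 5
L(g, F) = √(F² + g²)
V = -4 - 5*√5 (V = -4 - √(10² + 5²) = -4 - √(100 + 25) = -4 - √125 = -4 - 5*√5 ≈ -15.180)
V*(-117) = (-4 - 5*√5)*(-117) = 468 + 585*√5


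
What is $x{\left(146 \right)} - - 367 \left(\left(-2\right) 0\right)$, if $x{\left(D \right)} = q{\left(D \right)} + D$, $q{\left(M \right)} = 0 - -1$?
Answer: $147$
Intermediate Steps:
$q{\left(M \right)} = 1$ ($q{\left(M \right)} = 0 + 1 = 1$)
$x{\left(D \right)} = 1 + D$
$x{\left(146 \right)} - - 367 \left(\left(-2\right) 0\right) = \left(1 + 146\right) - - 367 \left(\left(-2\right) 0\right) = 147 - \left(-367\right) 0 = 147 - 0 = 147 + 0 = 147$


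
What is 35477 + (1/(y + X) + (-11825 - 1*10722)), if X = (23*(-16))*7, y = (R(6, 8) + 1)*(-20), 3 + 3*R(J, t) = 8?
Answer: 101991837/7888 ≈ 12930.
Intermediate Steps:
R(J, t) = 5/3 (R(J, t) = -1 + (⅓)*8 = -1 + 8/3 = 5/3)
y = -160/3 (y = (5/3 + 1)*(-20) = (8/3)*(-20) = -160/3 ≈ -53.333)
X = -2576 (X = -368*7 = -2576)
35477 + (1/(y + X) + (-11825 - 1*10722)) = 35477 + (1/(-160/3 - 2576) + (-11825 - 1*10722)) = 35477 + (1/(-7888/3) + (-11825 - 10722)) = 35477 + (-3/7888 - 22547) = 35477 - 177850739/7888 = 101991837/7888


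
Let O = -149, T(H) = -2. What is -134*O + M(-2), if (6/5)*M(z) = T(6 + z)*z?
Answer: 59908/3 ≈ 19969.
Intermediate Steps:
M(z) = -5*z/3 (M(z) = 5*(-2*z)/6 = -5*z/3)
-134*O + M(-2) = -134*(-149) - 5/3*(-2) = 19966 + 10/3 = 59908/3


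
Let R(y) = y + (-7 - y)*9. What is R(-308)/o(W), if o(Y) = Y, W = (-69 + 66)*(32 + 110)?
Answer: -2401/426 ≈ -5.6361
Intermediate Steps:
W = -426 (W = -3*142 = -426)
R(y) = -63 - 8*y (R(y) = y + (-63 - 9*y) = -63 - 8*y)
R(-308)/o(W) = (-63 - 8*(-308))/(-426) = (-63 + 2464)*(-1/426) = 2401*(-1/426) = -2401/426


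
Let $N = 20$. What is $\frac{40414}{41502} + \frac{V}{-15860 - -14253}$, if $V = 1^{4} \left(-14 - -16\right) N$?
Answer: $\frac{31642609}{33346857} \approx 0.94889$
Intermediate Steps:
$V = 40$ ($V = 1^{4} \left(-14 - -16\right) 20 = 1 \left(-14 + 16\right) 20 = 1 \cdot 2 \cdot 20 = 2 \cdot 20 = 40$)
$\frac{40414}{41502} + \frac{V}{-15860 - -14253} = \frac{40414}{41502} + \frac{40}{-15860 - -14253} = 40414 \cdot \frac{1}{41502} + \frac{40}{-15860 + 14253} = \frac{20207}{20751} + \frac{40}{-1607} = \frac{20207}{20751} + 40 \left(- \frac{1}{1607}\right) = \frac{20207}{20751} - \frac{40}{1607} = \frac{31642609}{33346857}$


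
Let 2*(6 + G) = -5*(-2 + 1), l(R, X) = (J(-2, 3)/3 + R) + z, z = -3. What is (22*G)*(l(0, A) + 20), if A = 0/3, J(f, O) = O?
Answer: -1386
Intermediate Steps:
A = 0 (A = 0*(⅓) = 0)
l(R, X) = -2 + R (l(R, X) = (3/3 + R) - 3 = (3*(⅓) + R) - 3 = (1 + R) - 3 = -2 + R)
G = -7/2 (G = -6 + (-5*(-2 + 1))/2 = -6 + (-5*(-1))/2 = -6 + (½)*5 = -6 + 5/2 = -7/2 ≈ -3.5000)
(22*G)*(l(0, A) + 20) = (22*(-7/2))*((-2 + 0) + 20) = -77*(-2 + 20) = -77*18 = -1386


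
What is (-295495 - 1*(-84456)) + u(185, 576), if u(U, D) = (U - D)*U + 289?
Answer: -283085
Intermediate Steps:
u(U, D) = 289 + U*(U - D) (u(U, D) = U*(U - D) + 289 = 289 + U*(U - D))
(-295495 - 1*(-84456)) + u(185, 576) = (-295495 - 1*(-84456)) + (289 + 185**2 - 1*576*185) = (-295495 + 84456) + (289 + 34225 - 106560) = -211039 - 72046 = -283085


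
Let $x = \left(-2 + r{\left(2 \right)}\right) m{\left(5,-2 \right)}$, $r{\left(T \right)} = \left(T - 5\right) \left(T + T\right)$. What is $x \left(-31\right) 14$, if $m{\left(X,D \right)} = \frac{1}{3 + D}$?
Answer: $6076$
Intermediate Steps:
$r{\left(T \right)} = 2 T \left(-5 + T\right)$ ($r{\left(T \right)} = \left(-5 + T\right) 2 T = 2 T \left(-5 + T\right)$)
$x = -14$ ($x = \frac{-2 + 2 \cdot 2 \left(-5 + 2\right)}{3 - 2} = \frac{-2 + 2 \cdot 2 \left(-3\right)}{1} = \left(-2 - 12\right) 1 = \left(-14\right) 1 = -14$)
$x \left(-31\right) 14 = \left(-14\right) \left(-31\right) 14 = 434 \cdot 14 = 6076$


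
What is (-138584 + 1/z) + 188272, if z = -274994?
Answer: 13663901871/274994 ≈ 49688.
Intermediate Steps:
(-138584 + 1/z) + 188272 = (-138584 + 1/(-274994)) + 188272 = (-138584 - 1/274994) + 188272 = -38109768497/274994 + 188272 = 13663901871/274994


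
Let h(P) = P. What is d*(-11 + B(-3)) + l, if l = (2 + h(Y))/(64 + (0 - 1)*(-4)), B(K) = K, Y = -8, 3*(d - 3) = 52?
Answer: -29045/102 ≈ -284.75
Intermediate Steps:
d = 61/3 (d = 3 + (⅓)*52 = 3 + 52/3 = 61/3 ≈ 20.333)
l = -3/34 (l = (2 - 8)/(64 + (0 - 1)*(-4)) = -6/(64 - 1*(-4)) = -6/(64 + 4) = -6/68 = -6*1/68 = -3/34 ≈ -0.088235)
d*(-11 + B(-3)) + l = 61*(-11 - 3)/3 - 3/34 = (61/3)*(-14) - 3/34 = -854/3 - 3/34 = -29045/102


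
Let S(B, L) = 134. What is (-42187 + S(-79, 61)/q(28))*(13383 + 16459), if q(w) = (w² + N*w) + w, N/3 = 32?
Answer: -1101575397543/875 ≈ -1.2589e+9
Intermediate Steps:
N = 96 (N = 3*32 = 96)
q(w) = w² + 97*w (q(w) = (w² + 96*w) + w = w² + 97*w)
(-42187 + S(-79, 61)/q(28))*(13383 + 16459) = (-42187 + 134/((28*(97 + 28))))*(13383 + 16459) = (-42187 + 134/((28*125)))*29842 = (-42187 + 134/3500)*29842 = (-42187 + 134*(1/3500))*29842 = (-42187 + 67/1750)*29842 = -73827183/1750*29842 = -1101575397543/875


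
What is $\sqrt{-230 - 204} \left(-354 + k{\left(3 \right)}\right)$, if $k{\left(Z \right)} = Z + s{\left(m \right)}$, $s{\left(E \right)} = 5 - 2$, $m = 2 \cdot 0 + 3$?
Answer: $- 348 i \sqrt{434} \approx - 7249.8 i$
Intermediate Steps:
$m = 3$ ($m = 0 + 3 = 3$)
$s{\left(E \right)} = 3$
$k{\left(Z \right)} = 3 + Z$ ($k{\left(Z \right)} = Z + 3 = 3 + Z$)
$\sqrt{-230 - 204} \left(-354 + k{\left(3 \right)}\right) = \sqrt{-230 - 204} \left(-354 + \left(3 + 3\right)\right) = \sqrt{-434} \left(-354 + 6\right) = i \sqrt{434} \left(-348\right) = - 348 i \sqrt{434}$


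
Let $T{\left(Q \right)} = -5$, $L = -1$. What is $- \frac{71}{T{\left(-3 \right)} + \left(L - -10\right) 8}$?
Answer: $- \frac{71}{67} \approx -1.0597$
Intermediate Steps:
$- \frac{71}{T{\left(-3 \right)} + \left(L - -10\right) 8} = - \frac{71}{-5 + \left(-1 - -10\right) 8} = - \frac{71}{-5 + \left(-1 + 10\right) 8} = - \frac{71}{-5 + 9 \cdot 8} = - \frac{71}{-5 + 72} = - \frac{71}{67}$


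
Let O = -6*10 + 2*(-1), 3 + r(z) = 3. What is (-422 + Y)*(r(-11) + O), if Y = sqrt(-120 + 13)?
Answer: 26164 - 62*I*sqrt(107) ≈ 26164.0 - 641.33*I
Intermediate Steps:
r(z) = 0 (r(z) = -3 + 3 = 0)
Y = I*sqrt(107) (Y = sqrt(-107) = I*sqrt(107) ≈ 10.344*I)
O = -62 (O = -60 - 2 = -62)
(-422 + Y)*(r(-11) + O) = (-422 + I*sqrt(107))*(0 - 62) = (-422 + I*sqrt(107))*(-62) = 26164 - 62*I*sqrt(107)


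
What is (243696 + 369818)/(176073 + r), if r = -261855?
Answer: -306757/42891 ≈ -7.1520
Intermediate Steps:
(243696 + 369818)/(176073 + r) = (243696 + 369818)/(176073 - 261855) = 613514/(-85782) = 613514*(-1/85782) = -306757/42891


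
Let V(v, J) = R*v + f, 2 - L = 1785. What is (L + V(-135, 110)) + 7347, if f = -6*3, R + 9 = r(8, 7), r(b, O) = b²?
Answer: -1879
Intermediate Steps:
L = -1783 (L = 2 - 1*1785 = 2 - 1785 = -1783)
R = 55 (R = -9 + 8² = -9 + 64 = 55)
f = -18
V(v, J) = -18 + 55*v (V(v, J) = 55*v - 18 = -18 + 55*v)
(L + V(-135, 110)) + 7347 = (-1783 + (-18 + 55*(-135))) + 7347 = (-1783 + (-18 - 7425)) + 7347 = (-1783 - 7443) + 7347 = -9226 + 7347 = -1879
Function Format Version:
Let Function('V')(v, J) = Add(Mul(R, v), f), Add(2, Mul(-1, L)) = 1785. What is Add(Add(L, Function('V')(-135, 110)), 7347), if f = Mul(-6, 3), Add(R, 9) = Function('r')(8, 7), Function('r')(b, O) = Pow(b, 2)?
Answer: -1879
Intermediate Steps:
L = -1783 (L = Add(2, Mul(-1, 1785)) = Add(2, -1785) = -1783)
R = 55 (R = Add(-9, Pow(8, 2)) = Add(-9, 64) = 55)
f = -18
Function('V')(v, J) = Add(-18, Mul(55, v)) (Function('V')(v, J) = Add(Mul(55, v), -18) = Add(-18, Mul(55, v)))
Add(Add(L, Function('V')(-135, 110)), 7347) = Add(Add(-1783, Add(-18, Mul(55, -135))), 7347) = Add(Add(-1783, Add(-18, -7425)), 7347) = Add(Add(-1783, -7443), 7347) = Add(-9226, 7347) = -1879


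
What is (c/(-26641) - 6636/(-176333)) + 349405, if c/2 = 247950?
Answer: 1641308217770441/4697687453 ≈ 3.4939e+5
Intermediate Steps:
c = 495900 (c = 2*247950 = 495900)
(c/(-26641) - 6636/(-176333)) + 349405 = (495900/(-26641) - 6636/(-176333)) + 349405 = (495900*(-1/26641) - 6636*(-1/176333)) + 349405 = (-495900/26641 + 6636/176333) + 349405 = -87266745024/4697687453 + 349405 = 1641308217770441/4697687453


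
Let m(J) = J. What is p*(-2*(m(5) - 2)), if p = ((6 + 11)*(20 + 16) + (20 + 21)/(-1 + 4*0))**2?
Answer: -1956246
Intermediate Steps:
p = 326041 (p = (17*36 + 41/(-1 + 0))**2 = (612 + 41/(-1))**2 = (612 + 41*(-1))**2 = (612 - 41)**2 = 571**2 = 326041)
p*(-2*(m(5) - 2)) = 326041*(-2*(5 - 2)) = 326041*(-2*3) = 326041*(-6) = -1956246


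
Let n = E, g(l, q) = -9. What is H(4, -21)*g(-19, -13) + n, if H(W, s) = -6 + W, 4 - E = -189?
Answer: 211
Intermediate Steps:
E = 193 (E = 4 - 1*(-189) = 4 + 189 = 193)
n = 193
H(4, -21)*g(-19, -13) + n = (-6 + 4)*(-9) + 193 = -2*(-9) + 193 = 18 + 193 = 211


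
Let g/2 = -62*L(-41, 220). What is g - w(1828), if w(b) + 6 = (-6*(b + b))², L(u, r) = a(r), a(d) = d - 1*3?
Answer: -481214998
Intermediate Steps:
a(d) = -3 + d (a(d) = d - 3 = -3 + d)
L(u, r) = -3 + r
w(b) = -6 + 144*b² (w(b) = -6 + (-6*(b + b))² = -6 + (-12*b)² = -6 + 144*b²)
g = -26908 (g = 2*(-62*(-3 + 220)) = 2*(-62*217) = 2*(-13454) = -26908)
g - w(1828) = -26908 - (-6 + 144*1828²) = -26908 - (-6 + 144*3341584) = -26908 - (-6 + 481188096) = -26908 - 1*481188090 = -26908 - 481188090 = -481214998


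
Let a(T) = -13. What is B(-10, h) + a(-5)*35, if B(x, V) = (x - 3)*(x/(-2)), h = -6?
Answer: -520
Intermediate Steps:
B(x, V) = -x*(-3 + x)/2 (B(x, V) = (-3 + x)*(x*(-½)) = (-3 + x)*(-x/2) = -x*(-3 + x)/2)
B(-10, h) + a(-5)*35 = (½)*(-10)*(3 - 1*(-10)) - 13*35 = (½)*(-10)*(3 + 10) - 455 = (½)*(-10)*13 - 455 = -65 - 455 = -520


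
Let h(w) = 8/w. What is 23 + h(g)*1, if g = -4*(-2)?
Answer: 24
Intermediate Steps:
g = 8
23 + h(g)*1 = 23 + (8/8)*1 = 23 + (8*(1/8))*1 = 23 + 1*1 = 23 + 1 = 24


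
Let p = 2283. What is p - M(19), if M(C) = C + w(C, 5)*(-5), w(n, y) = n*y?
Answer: 2739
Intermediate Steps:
M(C) = -24*C (M(C) = C + (C*5)*(-5) = C + (5*C)*(-5) = C - 25*C = -24*C)
p - M(19) = 2283 - (-24)*19 = 2283 - 1*(-456) = 2283 + 456 = 2739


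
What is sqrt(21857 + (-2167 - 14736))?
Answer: sqrt(4954) ≈ 70.385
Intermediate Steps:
sqrt(21857 + (-2167 - 14736)) = sqrt(21857 - 16903) = sqrt(4954)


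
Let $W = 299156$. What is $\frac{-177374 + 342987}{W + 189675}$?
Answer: $\frac{23659}{69833} \approx 0.33879$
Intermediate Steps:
$\frac{-177374 + 342987}{W + 189675} = \frac{-177374 + 342987}{299156 + 189675} = \frac{165613}{488831} = 165613 \cdot \frac{1}{488831} = \frac{23659}{69833}$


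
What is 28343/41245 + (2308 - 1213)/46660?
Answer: 273529531/384898340 ≈ 0.71065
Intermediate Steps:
28343/41245 + (2308 - 1213)/46660 = 28343*(1/41245) + 1095*(1/46660) = 28343/41245 + 219/9332 = 273529531/384898340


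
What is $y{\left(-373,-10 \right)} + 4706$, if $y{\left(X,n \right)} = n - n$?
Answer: $4706$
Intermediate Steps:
$y{\left(X,n \right)} = 0$
$y{\left(-373,-10 \right)} + 4706 = 0 + 4706 = 4706$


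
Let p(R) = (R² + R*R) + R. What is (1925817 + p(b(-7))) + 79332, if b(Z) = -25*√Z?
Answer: 1996399 - 25*I*√7 ≈ 1.9964e+6 - 66.144*I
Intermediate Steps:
p(R) = R + 2*R² (p(R) = (R² + R²) + R = 2*R² + R = R + 2*R²)
(1925817 + p(b(-7))) + 79332 = (1925817 + (-25*I*√7)*(1 + 2*(-25*I*√7))) + 79332 = (1925817 + (-25*I*√7)*(1 - 50*I*√7)) + 79332 = (1925817 - 25*I*√7*(1 - 50*I*√7)) + 79332 = 2005149 - 25*I*√7*(1 - 50*I*√7)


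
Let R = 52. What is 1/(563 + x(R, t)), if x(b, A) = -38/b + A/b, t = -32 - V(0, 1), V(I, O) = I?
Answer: 26/14603 ≈ 0.0017805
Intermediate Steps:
t = -32 (t = -32 - 1*0 = -32 + 0 = -32)
1/(563 + x(R, t)) = 1/(563 + (-38 - 32)/52) = 1/(563 + (1/52)*(-70)) = 1/(563 - 35/26) = 1/(14603/26) = 26/14603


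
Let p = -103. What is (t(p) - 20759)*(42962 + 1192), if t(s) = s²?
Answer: -448163100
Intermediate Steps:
(t(p) - 20759)*(42962 + 1192) = ((-103)² - 20759)*(42962 + 1192) = (10609 - 20759)*44154 = -10150*44154 = -448163100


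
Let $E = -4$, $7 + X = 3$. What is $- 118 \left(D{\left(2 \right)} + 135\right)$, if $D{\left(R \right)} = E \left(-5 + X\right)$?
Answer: $-20178$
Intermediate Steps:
$X = -4$ ($X = -7 + 3 = -4$)
$D{\left(R \right)} = 36$ ($D{\left(R \right)} = - 4 \left(-5 - 4\right) = \left(-4\right) \left(-9\right) = 36$)
$- 118 \left(D{\left(2 \right)} + 135\right) = - 118 \left(36 + 135\right) = \left(-118\right) 171 = -20178$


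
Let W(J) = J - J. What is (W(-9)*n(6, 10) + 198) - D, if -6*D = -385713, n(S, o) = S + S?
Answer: -128175/2 ≈ -64088.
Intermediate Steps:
n(S, o) = 2*S
D = 128571/2 (D = -⅙*(-385713) = 128571/2 ≈ 64286.)
W(J) = 0
(W(-9)*n(6, 10) + 198) - D = (0*(2*6) + 198) - 1*128571/2 = (0*12 + 198) - 128571/2 = (0 + 198) - 128571/2 = 198 - 128571/2 = -128175/2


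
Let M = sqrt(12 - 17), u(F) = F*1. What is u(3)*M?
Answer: 3*I*sqrt(5) ≈ 6.7082*I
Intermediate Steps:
u(F) = F
M = I*sqrt(5) (M = sqrt(-5) = I*sqrt(5) ≈ 2.2361*I)
u(3)*M = 3*(I*sqrt(5)) = 3*I*sqrt(5)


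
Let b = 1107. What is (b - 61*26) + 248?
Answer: -231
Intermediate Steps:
(b - 61*26) + 248 = (1107 - 61*26) + 248 = (1107 - 1586) + 248 = -479 + 248 = -231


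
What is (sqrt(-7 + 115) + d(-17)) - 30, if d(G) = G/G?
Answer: -29 + 6*sqrt(3) ≈ -18.608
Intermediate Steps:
d(G) = 1
(sqrt(-7 + 115) + d(-17)) - 30 = (sqrt(-7 + 115) + 1) - 30 = (sqrt(108) + 1) - 30 = (6*sqrt(3) + 1) - 30 = (1 + 6*sqrt(3)) - 30 = -29 + 6*sqrt(3)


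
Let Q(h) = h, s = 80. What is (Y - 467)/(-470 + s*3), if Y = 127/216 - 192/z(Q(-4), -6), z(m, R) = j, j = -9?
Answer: 96137/49680 ≈ 1.9351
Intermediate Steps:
z(m, R) = -9
Y = 4735/216 (Y = 127/216 - 192/(-9) = 127*(1/216) - 192*(-1/9) = 127/216 + 64/3 = 4735/216 ≈ 21.921)
(Y - 467)/(-470 + s*3) = (4735/216 - 467)/(-470 + 80*3) = -96137/(216*(-470 + 240)) = -96137/216/(-230) = -96137/216*(-1/230) = 96137/49680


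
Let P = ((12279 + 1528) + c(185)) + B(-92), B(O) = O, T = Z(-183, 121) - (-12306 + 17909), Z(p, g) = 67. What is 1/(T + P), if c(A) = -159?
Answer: 1/8020 ≈ 0.00012469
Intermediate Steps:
T = -5536 (T = 67 - (-12306 + 17909) = 67 - 1*5603 = 67 - 5603 = -5536)
P = 13556 (P = ((12279 + 1528) - 159) - 92 = (13807 - 159) - 92 = 13648 - 92 = 13556)
1/(T + P) = 1/(-5536 + 13556) = 1/8020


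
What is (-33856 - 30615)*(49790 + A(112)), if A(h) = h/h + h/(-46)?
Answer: -73828127527/23 ≈ -3.2099e+9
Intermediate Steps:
A(h) = 1 - h/46 (A(h) = 1 + h*(-1/46) = 1 - h/46)
(-33856 - 30615)*(49790 + A(112)) = (-33856 - 30615)*(49790 + (1 - 1/46*112)) = -64471*(49790 + (1 - 56/23)) = -64471*(49790 - 33/23) = -64471*1145137/23 = -73828127527/23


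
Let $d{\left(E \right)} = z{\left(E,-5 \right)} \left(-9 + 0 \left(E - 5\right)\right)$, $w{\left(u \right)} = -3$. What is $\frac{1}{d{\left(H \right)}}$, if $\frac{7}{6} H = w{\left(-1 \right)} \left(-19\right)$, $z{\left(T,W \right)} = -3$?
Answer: $\frac{1}{27} \approx 0.037037$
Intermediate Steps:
$H = \frac{342}{7}$ ($H = \frac{6 \left(\left(-3\right) \left(-19\right)\right)}{7} = \frac{6}{7} \cdot 57 = \frac{342}{7} \approx 48.857$)
$d{\left(E \right)} = 27$ ($d{\left(E \right)} = - 3 \left(-9 + 0 \left(E - 5\right)\right) = - 3 \left(-9 + 0 \left(-5 + E\right)\right) = - 3 \left(-9 + 0\right) = \left(-3\right) \left(-9\right) = 27$)
$\frac{1}{d{\left(H \right)}} = \frac{1}{27}$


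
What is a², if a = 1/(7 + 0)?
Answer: 1/49 ≈ 0.020408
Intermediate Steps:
a = ⅐ (a = 1/7 = ⅐ ≈ 0.14286)
a² = (⅐)² = 1/49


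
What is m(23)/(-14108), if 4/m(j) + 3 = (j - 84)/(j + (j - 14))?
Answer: 32/553739 ≈ 5.7789e-5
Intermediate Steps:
m(j) = 4/(-3 + (-84 + j)/(-14 + 2*j)) (m(j) = 4/(-3 + (j - 84)/(j + (j - 14))) = 4/(-3 + (-84 + j)/(j + (-14 + j))) = 4/(-3 + (-84 + j)/(-14 + 2*j)))
m(23)/(-14108) = (8*(7 - 1*23)/(42 + 5*23))/(-14108) = (8*(7 - 23)/(42 + 115))*(-1/14108) = (8*(-16)/157)*(-1/14108) = (8*(1/157)*(-16))*(-1/14108) = -128/157*(-1/14108) = 32/553739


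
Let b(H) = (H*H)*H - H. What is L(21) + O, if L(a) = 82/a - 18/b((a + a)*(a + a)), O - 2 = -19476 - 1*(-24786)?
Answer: 4863193434817/914838330 ≈ 5315.9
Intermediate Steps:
O = 5312 (O = 2 + (-19476 - 1*(-24786)) = 2 + (-19476 + 24786) = 2 + 5310 = 5312)
b(H) = H³ - H (b(H) = H²*H - H = H³ - H)
L(a) = -18/(-4*a² + 64*a⁶) + 82/a (L(a) = 82/a - 18/(((a + a)*(a + a))³ - (a + a)*(a + a)) = 82/a - 18/(((2*a)*(2*a))³ - 2*a*2*a) = 82/a - 18/((4*a²)³ - 4*a²) = 82/a - 18/(64*a⁶ - 4*a²) = 82/a - 18/(-4*a² + 64*a⁶) = -18/(-4*a² + 64*a⁶) + 82/a)
L(21) + O = (-9 - 164*21 + 2624*21⁵)/(-2*21² + 32*21⁶) + 5312 = (-9 - 3444 + 2624*4084101)/(-2*441 + 32*85766121) + 5312 = (-9 - 3444 + 10716681024)/(-882 + 2744515872) + 5312 = 10716677571/2744514990 + 5312 = (1/2744514990)*10716677571 + 5312 = 3572225857/914838330 + 5312 = 4863193434817/914838330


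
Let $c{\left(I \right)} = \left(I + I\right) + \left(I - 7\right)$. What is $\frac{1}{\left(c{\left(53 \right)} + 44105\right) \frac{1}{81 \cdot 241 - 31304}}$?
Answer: $- \frac{11783}{44257} \approx -0.26624$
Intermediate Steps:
$c{\left(I \right)} = -7 + 3 I$ ($c{\left(I \right)} = 2 I + \left(-7 + I\right) = -7 + 3 I$)
$\frac{1}{\left(c{\left(53 \right)} + 44105\right) \frac{1}{81 \cdot 241 - 31304}} = \frac{1}{\left(\left(-7 + 3 \cdot 53\right) + 44105\right) \frac{1}{81 \cdot 241 - 31304}} = \frac{1}{\left(\left(-7 + 159\right) + 44105\right) \frac{1}{19521 - 31304}} = \frac{1}{\left(152 + 44105\right) \frac{1}{-11783}} = \frac{1}{44257 \left(- \frac{1}{11783}\right)} = \frac{1}{- \frac{44257}{11783}} = - \frac{11783}{44257}$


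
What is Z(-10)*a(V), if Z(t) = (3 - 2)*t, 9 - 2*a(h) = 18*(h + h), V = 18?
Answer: 3195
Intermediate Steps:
a(h) = 9/2 - 18*h (a(h) = 9/2 - 9*(h + h) = 9/2 - 9*2*h = 9/2 - 18*h)
Z(t) = t (Z(t) = 1*t = t)
Z(-10)*a(V) = -10*(9/2 - 18*18) = -10*(9/2 - 324) = -10*(-639/2) = 3195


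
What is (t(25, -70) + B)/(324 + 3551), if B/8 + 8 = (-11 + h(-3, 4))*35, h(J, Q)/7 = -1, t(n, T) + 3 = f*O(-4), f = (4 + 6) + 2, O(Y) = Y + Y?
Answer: -5203/3875 ≈ -1.3427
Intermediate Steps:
O(Y) = 2*Y
f = 12 (f = 10 + 2 = 12)
t(n, T) = -99 (t(n, T) = -3 + 12*(2*(-4)) = -3 + 12*(-8) = -3 - 96 = -99)
h(J, Q) = -7 (h(J, Q) = 7*(-1) = -7)
B = -5104 (B = -64 + 8*((-11 - 7)*35) = -64 + 8*(-18*35) = -64 + 8*(-630) = -64 - 5040 = -5104)
(t(25, -70) + B)/(324 + 3551) = (-99 - 5104)/(324 + 3551) = -5203/3875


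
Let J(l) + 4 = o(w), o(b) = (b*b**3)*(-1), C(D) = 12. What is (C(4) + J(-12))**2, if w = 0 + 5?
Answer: 380689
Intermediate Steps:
w = 5
o(b) = -b**4 (o(b) = b**4*(-1) = -b**4)
J(l) = -629 (J(l) = -4 - 1*5**4 = -4 - 1*625 = -4 - 625 = -629)
(C(4) + J(-12))**2 = (12 - 629)**2 = (-617)**2 = 380689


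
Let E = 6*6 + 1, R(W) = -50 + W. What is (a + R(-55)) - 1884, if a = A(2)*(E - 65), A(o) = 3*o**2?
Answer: -2325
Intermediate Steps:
E = 37 (E = 36 + 1 = 37)
a = -336 (a = (3*2**2)*(37 - 65) = (3*4)*(-28) = 12*(-28) = -336)
(a + R(-55)) - 1884 = (-336 + (-50 - 55)) - 1884 = (-336 - 105) - 1884 = -441 - 1884 = -2325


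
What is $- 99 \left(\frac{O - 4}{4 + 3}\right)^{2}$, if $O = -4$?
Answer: $- \frac{6336}{49} \approx -129.31$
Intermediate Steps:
$- 99 \left(\frac{O - 4}{4 + 3}\right)^{2} = - 99 \left(\frac{-4 - 4}{4 + 3}\right)^{2} = - 99 \left(- \frac{8}{7}\right)^{2} = \left(-99\right) \frac{64}{49} = - \frac{6336}{49}$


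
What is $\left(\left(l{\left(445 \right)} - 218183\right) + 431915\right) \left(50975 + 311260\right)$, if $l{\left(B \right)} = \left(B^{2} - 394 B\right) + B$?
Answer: $85803328920$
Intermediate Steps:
$l{\left(B \right)} = B^{2} - 393 B$
$\left(\left(l{\left(445 \right)} - 218183\right) + 431915\right) \left(50975 + 311260\right) = \left(\left(445 \left(-393 + 445\right) - 218183\right) + 431915\right) \left(50975 + 311260\right) = \left(\left(445 \cdot 52 - 218183\right) + 431915\right) 362235 = \left(\left(23140 - 218183\right) + 431915\right) 362235 = \left(-195043 + 431915\right) 362235 = 236872 \cdot 362235 = 85803328920$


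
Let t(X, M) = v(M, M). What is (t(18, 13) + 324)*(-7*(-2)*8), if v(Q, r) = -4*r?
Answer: 30464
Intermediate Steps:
t(X, M) = -4*M
(t(18, 13) + 324)*(-7*(-2)*8) = (-4*13 + 324)*(-7*(-2)*8) = (-52 + 324)*(14*8) = 272*112 = 30464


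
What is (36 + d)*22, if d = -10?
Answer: 572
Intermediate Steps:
(36 + d)*22 = (36 - 10)*22 = 26*22 = 572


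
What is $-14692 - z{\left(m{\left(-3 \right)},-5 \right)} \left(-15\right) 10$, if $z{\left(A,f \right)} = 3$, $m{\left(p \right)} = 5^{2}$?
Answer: $-14242$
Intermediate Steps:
$m{\left(p \right)} = 25$
$-14692 - z{\left(m{\left(-3 \right)},-5 \right)} \left(-15\right) 10 = -14692 - 3 \left(-15\right) 10 = -14692 - \left(-45\right) 10 = -14692 - -450 = -14692 + 450 = -14242$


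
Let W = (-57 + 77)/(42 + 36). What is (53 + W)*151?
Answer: 313627/39 ≈ 8041.7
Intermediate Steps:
W = 10/39 (W = 20/78 = 20*(1/78) = 10/39 ≈ 0.25641)
(53 + W)*151 = (53 + 10/39)*151 = (2077/39)*151 = 313627/39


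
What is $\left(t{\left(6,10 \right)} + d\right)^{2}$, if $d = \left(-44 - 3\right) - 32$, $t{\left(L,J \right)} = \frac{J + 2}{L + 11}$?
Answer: $\frac{1771561}{289} \approx 6130.0$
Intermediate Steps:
$t{\left(L,J \right)} = \frac{2 + J}{11 + L}$
$d = -79$ ($d = -47 - 32 = -79$)
$\left(t{\left(6,10 \right)} + d\right)^{2} = \left(\frac{2 + 10}{11 + 6} - 79\right)^{2} = \left(\frac{1}{17} \cdot 12 - 79\right)^{2} = \left(\frac{12}{17} - 79\right)^{2} = \left(- \frac{1331}{17}\right)^{2} = \frac{1771561}{289}$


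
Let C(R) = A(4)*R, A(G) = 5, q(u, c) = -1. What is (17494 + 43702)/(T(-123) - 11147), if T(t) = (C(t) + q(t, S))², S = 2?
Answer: 61196/368309 ≈ 0.16615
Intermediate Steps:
C(R) = 5*R
T(t) = (-1 + 5*t)² (T(t) = (5*t - 1)² = (-1 + 5*t)²)
(17494 + 43702)/(T(-123) - 11147) = (17494 + 43702)/((-1 + 5*(-123))² - 11147) = 61196/((-1 - 615)² - 11147) = 61196/((-616)² - 11147) = 61196/(379456 - 11147) = 61196/368309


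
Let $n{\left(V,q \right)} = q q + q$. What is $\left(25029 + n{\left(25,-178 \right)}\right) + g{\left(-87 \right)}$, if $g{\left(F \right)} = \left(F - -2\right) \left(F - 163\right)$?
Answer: $77785$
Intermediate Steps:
$g{\left(F \right)} = \left(-163 + F\right) \left(2 + F\right)$ ($g{\left(F \right)} = \left(F + 2\right) \left(-163 + F\right) = \left(2 + F\right) \left(-163 + F\right) = \left(-163 + F\right) \left(2 + F\right)$)
$n{\left(V,q \right)} = q + q^{2}$ ($n{\left(V,q \right)} = q^{2} + q = q + q^{2}$)
$\left(25029 + n{\left(25,-178 \right)}\right) + g{\left(-87 \right)} = \left(25029 - 178 \left(1 - 178\right)\right) - \left(-13681 - 7569\right) = \left(25029 - -31506\right) + \left(-326 + 7569 + 14007\right) = \left(25029 + 31506\right) + 21250 = 56535 + 21250 = 77785$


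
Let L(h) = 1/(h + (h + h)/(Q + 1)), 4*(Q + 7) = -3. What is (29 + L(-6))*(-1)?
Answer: -1093/38 ≈ -28.763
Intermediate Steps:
Q = -31/4 (Q = -7 + (¼)*(-3) = -7 - ¾ = -31/4 ≈ -7.7500)
L(h) = 27/(19*h) (L(h) = 1/(h + (h + h)/(-31/4 + 1)) = 1/(h + (2*h)/(-27/4)) = 1/(h + (2*h)*(-4/27)) = 1/(h - 8*h/27) = 1/(19*h/27) = 27/(19*h))
(29 + L(-6))*(-1) = (29 + (27/19)/(-6))*(-1) = (29 + (27/19)*(-⅙))*(-1) = (29 - 9/38)*(-1) = (1093/38)*(-1) = -1093/38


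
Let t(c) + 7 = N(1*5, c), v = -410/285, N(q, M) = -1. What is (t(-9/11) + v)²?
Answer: 289444/3249 ≈ 89.087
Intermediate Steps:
v = -82/57 (v = -410*1/285 = -82/57 ≈ -1.4386)
t(c) = -8 (t(c) = -7 - 1 = -8)
(t(-9/11) + v)² = (-8 - 82/57)² = (-538/57)² = 289444/3249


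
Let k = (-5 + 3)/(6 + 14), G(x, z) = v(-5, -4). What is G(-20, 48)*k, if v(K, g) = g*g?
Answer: -8/5 ≈ -1.6000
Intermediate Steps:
v(K, g) = g²
G(x, z) = 16 (G(x, z) = (-4)² = 16)
k = -⅒ (k = -2/20 = -2*1/20 = -⅒ ≈ -0.10000)
G(-20, 48)*k = 16*(-⅒) = -8/5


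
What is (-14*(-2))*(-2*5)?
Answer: -280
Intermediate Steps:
(-14*(-2))*(-2*5) = 28*(-10) = -280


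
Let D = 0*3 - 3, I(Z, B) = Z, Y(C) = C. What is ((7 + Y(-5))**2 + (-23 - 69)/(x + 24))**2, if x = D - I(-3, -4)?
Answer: 1/36 ≈ 0.027778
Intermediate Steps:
D = -3 (D = 0 - 3 = -3)
x = 0 (x = -3 - 1*(-3) = -3 + 3 = 0)
((7 + Y(-5))**2 + (-23 - 69)/(x + 24))**2 = ((7 - 5)**2 + (-23 - 69)/(0 + 24))**2 = (2**2 - 92/24)**2 = (4 - 92*1/24)**2 = (4 - 23/6)**2 = (1/6)**2 = 1/36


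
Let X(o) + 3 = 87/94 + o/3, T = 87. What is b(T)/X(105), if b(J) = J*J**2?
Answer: 61899282/3095 ≈ 20000.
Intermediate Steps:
X(o) = -195/94 + o/3 (X(o) = -3 + (87/94 + o/3) = -195/94 + o/3)
b(J) = J**3
b(T)/X(105) = 87**3/(-195/94 + (1/3)*105) = 658503/(-195/94 + 35) = 658503/(3095/94) = 658503*(94/3095) = 61899282/3095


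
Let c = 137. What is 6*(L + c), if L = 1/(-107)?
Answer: 87948/107 ≈ 821.94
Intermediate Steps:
L = -1/107 ≈ -0.0093458
6*(L + c) = 6*(-1/107 + 137) = 6*(14658/107) = 87948/107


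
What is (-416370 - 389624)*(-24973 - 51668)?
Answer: 61772186154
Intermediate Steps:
(-416370 - 389624)*(-24973 - 51668) = -805994*(-76641) = 61772186154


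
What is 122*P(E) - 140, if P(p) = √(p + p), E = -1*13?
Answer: -140 + 122*I*√26 ≈ -140.0 + 622.08*I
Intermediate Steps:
E = -13
P(p) = √2*√p (P(p) = √(2*p) = √2*√p)
122*P(E) - 140 = 122*(√2*√(-13)) - 140 = 122*(√2*(I*√13)) - 140 = 122*(I*√26) - 140 = 122*I*√26 - 140 = -140 + 122*I*√26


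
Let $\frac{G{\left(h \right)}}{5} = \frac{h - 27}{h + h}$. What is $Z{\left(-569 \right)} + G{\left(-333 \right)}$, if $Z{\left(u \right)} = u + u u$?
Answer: $\frac{11958204}{37} \approx 3.2319 \cdot 10^{5}$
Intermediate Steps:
$G{\left(h \right)} = \frac{5 \left(-27 + h\right)}{2 h}$ ($G{\left(h \right)} = 5 \frac{h - 27}{h + h} = 5 \frac{-27 + h}{2 h} = \frac{5 \left(-27 + h\right)}{2 h}$)
$Z{\left(u \right)} = u + u^{2}$
$Z{\left(-569 \right)} + G{\left(-333 \right)} = - 569 \left(1 - 569\right) + \frac{5 \left(-27 - 333\right)}{2 \left(-333\right)} = \left(-569\right) \left(-568\right) + \frac{5}{2} \left(- \frac{1}{333}\right) \left(-360\right) = 323192 + \frac{100}{37} = \frac{11958204}{37}$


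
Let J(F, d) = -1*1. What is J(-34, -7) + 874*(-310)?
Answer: -270941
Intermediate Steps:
J(F, d) = -1
J(-34, -7) + 874*(-310) = -1 + 874*(-310) = -1 - 270940 = -270941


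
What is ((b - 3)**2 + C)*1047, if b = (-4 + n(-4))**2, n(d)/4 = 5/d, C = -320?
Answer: 6034908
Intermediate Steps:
n(d) = 20/d (n(d) = 4*(5/d) = 20/d)
b = 81 (b = (-4 + 20/(-4))**2 = (-4 + 20*(-1/4))**2 = (-4 - 5)**2 = (-9)**2 = 81)
((b - 3)**2 + C)*1047 = ((81 - 3)**2 - 320)*1047 = (78**2 - 320)*1047 = (6084 - 320)*1047 = 5764*1047 = 6034908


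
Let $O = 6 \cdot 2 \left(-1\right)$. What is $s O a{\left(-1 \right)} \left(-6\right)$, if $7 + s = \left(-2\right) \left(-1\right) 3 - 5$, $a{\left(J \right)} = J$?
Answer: $432$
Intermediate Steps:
$s = -6$ ($s = -7 - \left(5 - \left(-2\right) \left(-1\right) 3\right) = -7 + \left(2 \cdot 3 - 5\right) = -7 + \left(6 - 5\right) = -7 + 1 = -6$)
$O = -12$ ($O = 12 \left(-1\right) = -12$)
$s O a{\left(-1 \right)} \left(-6\right) = \left(-6\right) \left(-12\right) \left(\left(-1\right) \left(-6\right)\right) = 72 \cdot 6 = 432$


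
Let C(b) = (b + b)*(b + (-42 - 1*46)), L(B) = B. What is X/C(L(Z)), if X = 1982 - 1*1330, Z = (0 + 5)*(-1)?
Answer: 326/465 ≈ 0.70108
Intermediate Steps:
Z = -5 (Z = 5*(-1) = -5)
C(b) = 2*b*(-88 + b) (C(b) = (2*b)*(b + (-42 - 46)) = (2*b)*(b - 88) = (2*b)*(-88 + b) = 2*b*(-88 + b))
X = 652 (X = 1982 - 1330 = 652)
X/C(L(Z)) = 652/((2*(-5)*(-88 - 5))) = 652/((2*(-5)*(-93))) = 652/930 = 652*(1/930) = 326/465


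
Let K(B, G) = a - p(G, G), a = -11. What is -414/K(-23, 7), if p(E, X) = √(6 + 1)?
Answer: 759/19 - 69*√7/19 ≈ 30.339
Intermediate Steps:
p(E, X) = √7
K(B, G) = -11 - √7
-414/K(-23, 7) = -414/(-11 - √7)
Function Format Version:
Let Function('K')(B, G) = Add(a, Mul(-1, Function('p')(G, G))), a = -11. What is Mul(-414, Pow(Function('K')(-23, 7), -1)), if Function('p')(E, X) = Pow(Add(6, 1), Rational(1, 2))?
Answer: Add(Rational(759, 19), Mul(Rational(-69, 19), Pow(7, Rational(1, 2)))) ≈ 30.339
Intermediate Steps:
Function('p')(E, X) = Pow(7, Rational(1, 2))
Function('K')(B, G) = Add(-11, Mul(-1, Pow(7, Rational(1, 2))))
Mul(-414, Pow(Function('K')(-23, 7), -1)) = Mul(-414, Pow(Add(-11, Mul(-1, Pow(7, Rational(1, 2)))), -1))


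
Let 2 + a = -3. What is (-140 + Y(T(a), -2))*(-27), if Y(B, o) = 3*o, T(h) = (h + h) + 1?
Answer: 3942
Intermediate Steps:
a = -5 (a = -2 - 3 = -5)
T(h) = 1 + 2*h (T(h) = 2*h + 1 = 1 + 2*h)
(-140 + Y(T(a), -2))*(-27) = (-140 + 3*(-2))*(-27) = (-140 - 6)*(-27) = -146*(-27) = 3942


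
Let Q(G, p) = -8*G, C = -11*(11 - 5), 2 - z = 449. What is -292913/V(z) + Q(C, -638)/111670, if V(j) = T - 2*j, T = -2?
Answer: -16354561867/49804820 ≈ -328.37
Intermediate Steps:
z = -447 (z = 2 - 1*449 = 2 - 449 = -447)
V(j) = -2 - 2*j
C = -66 (C = -11*6 = -66)
-292913/V(z) + Q(C, -638)/111670 = -292913/(-2 - 2*(-447)) - 8*(-66)/111670 = -292913/(-2 + 894) + 528*(1/111670) = -292913/892 + 264/55835 = -16354561867/49804820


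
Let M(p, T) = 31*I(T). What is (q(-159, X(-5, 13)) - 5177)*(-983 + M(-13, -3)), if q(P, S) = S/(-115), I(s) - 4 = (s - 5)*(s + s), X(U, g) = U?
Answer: -74895030/23 ≈ -3.2563e+6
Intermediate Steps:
I(s) = 4 + 2*s*(-5 + s) (I(s) = 4 + (s - 5)*(s + s) = 4 + (-5 + s)*(2*s) = 4 + 2*s*(-5 + s))
q(P, S) = -S/115 (q(P, S) = S*(-1/115) = -S/115)
M(p, T) = 124 - 310*T + 62*T² (M(p, T) = 31*(4 - 10*T + 2*T²) = 124 - 310*T + 62*T²)
(q(-159, X(-5, 13)) - 5177)*(-983 + M(-13, -3)) = (-1/115*(-5) - 5177)*(-983 + (124 - 310*(-3) + 62*(-3)²)) = (1/23 - 5177)*(-983 + (124 + 930 + 62*9)) = -119070*(-983 + (124 + 930 + 558))/23 = -119070*(-983 + 1612)/23 = -119070/23*629 = -74895030/23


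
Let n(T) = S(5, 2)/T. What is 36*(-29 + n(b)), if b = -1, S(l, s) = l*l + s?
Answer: -2016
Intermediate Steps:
S(l, s) = s + l**2 (S(l, s) = l**2 + s = s + l**2)
n(T) = 27/T (n(T) = (2 + 5**2)/T = (2 + 25)/T = 27/T)
36*(-29 + n(b)) = 36*(-29 + 27/(-1)) = 36*(-29 + 27*(-1)) = 36*(-29 - 27) = 36*(-56) = -2016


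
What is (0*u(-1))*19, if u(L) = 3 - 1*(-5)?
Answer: 0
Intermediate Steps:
u(L) = 8 (u(L) = 3 + 5 = 8)
(0*u(-1))*19 = (0*8)*19 = 0*19 = 0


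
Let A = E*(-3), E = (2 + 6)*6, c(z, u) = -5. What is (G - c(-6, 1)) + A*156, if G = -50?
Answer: -22509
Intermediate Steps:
E = 48 (E = 8*6 = 48)
A = -144 (A = 48*(-3) = -144)
(G - c(-6, 1)) + A*156 = (-50 - 1*(-5)) - 144*156 = (-50 + 5) - 22464 = -45 - 22464 = -22509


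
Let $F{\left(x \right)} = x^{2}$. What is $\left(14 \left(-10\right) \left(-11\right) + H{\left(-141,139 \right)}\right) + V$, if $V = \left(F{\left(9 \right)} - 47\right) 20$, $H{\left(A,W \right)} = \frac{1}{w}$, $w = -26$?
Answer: $\frac{57719}{26} \approx 2220.0$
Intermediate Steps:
$H{\left(A,W \right)} = - \frac{1}{26}$ ($H{\left(A,W \right)} = \frac{1}{-26} = - \frac{1}{26}$)
$V = 680$ ($V = \left(9^{2} - 47\right) 20 = \left(81 - 47\right) 20 = 34 \cdot 20 = 680$)
$\left(14 \left(-10\right) \left(-11\right) + H{\left(-141,139 \right)}\right) + V = \left(14 \left(-10\right) \left(-11\right) - \frac{1}{26}\right) + 680 = \left(\left(-140\right) \left(-11\right) - \frac{1}{26}\right) + 680 = \left(1540 - \frac{1}{26}\right) + 680 = \frac{40039}{26} + 680 = \frac{57719}{26}$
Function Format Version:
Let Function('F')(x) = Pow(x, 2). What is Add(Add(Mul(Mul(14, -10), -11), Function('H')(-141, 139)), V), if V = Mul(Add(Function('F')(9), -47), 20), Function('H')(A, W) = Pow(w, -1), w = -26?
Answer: Rational(57719, 26) ≈ 2220.0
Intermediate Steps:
Function('H')(A, W) = Rational(-1, 26) (Function('H')(A, W) = Pow(-26, -1) = Rational(-1, 26))
V = 680 (V = Mul(Add(Pow(9, 2), -47), 20) = Mul(Add(81, -47), 20) = Mul(34, 20) = 680)
Add(Add(Mul(Mul(14, -10), -11), Function('H')(-141, 139)), V) = Add(Add(Mul(Mul(14, -10), -11), Rational(-1, 26)), 680) = Add(Add(Mul(-140, -11), Rational(-1, 26)), 680) = Add(Add(1540, Rational(-1, 26)), 680) = Add(Rational(40039, 26), 680) = Rational(57719, 26)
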